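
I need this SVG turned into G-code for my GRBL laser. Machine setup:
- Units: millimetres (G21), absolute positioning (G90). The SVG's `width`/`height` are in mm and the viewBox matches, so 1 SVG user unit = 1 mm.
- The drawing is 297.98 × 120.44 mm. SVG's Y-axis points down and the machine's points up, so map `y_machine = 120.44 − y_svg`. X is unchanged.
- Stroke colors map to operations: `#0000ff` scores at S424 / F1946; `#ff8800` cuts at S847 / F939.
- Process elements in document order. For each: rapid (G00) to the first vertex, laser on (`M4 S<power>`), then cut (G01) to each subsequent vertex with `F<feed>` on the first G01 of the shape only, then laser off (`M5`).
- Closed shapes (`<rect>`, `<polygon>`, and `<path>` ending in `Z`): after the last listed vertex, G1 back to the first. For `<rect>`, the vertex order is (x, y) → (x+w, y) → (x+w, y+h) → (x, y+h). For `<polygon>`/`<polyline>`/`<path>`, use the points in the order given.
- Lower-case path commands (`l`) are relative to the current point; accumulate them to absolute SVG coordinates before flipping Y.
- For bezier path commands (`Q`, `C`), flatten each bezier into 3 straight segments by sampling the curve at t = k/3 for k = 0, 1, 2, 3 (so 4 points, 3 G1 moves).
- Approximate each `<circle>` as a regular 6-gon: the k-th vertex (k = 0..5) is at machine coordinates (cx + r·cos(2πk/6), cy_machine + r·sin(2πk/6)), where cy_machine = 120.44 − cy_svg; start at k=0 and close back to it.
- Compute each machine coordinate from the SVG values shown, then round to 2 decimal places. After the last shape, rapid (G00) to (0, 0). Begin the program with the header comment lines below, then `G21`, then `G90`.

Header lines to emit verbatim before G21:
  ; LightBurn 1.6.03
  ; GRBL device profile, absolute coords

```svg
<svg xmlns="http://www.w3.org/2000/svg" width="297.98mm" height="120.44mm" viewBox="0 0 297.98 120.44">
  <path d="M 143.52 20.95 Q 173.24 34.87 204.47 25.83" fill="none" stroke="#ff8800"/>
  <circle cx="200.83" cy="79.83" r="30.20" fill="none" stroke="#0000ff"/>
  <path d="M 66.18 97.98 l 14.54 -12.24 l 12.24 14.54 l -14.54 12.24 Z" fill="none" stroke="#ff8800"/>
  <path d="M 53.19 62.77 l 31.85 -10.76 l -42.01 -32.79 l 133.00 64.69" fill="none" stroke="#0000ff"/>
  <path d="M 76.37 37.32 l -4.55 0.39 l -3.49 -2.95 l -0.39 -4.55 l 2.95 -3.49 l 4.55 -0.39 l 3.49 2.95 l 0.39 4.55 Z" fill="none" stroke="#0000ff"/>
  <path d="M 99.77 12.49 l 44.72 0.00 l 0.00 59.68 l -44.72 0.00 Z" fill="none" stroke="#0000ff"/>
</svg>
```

Since the viewBox matches the mm dimensions, user units are millimetres directly. The only transform is the Y-flip y_m = 120.44 − y_svg.

Shape 1 is a quadratic bezier drawn with `<path>`. Its stroke #ff8800 means cut at S847, F939. After flipping Y the toolpath is (143.52,99.49) → (163.50,92.76) → (183.82,91.13) → (204.47,94.61).

Shape 2 is a circle drawn with `<circle>`. Its stroke #0000ff means score at S424, F1946. After flipping Y the toolpath is (231.03,40.61) → (215.93,66.76) → (185.73,66.76) → (170.63,40.61) → (185.73,14.46) → (215.93,14.46) → (231.03,40.61), returning to the start.

Shape 3 is a regular polygon drawn with `<path>`. Its stroke #ff8800 means cut at S847, F939. After flipping Y the toolpath is (66.18,22.46) → (80.72,34.70) → (92.96,20.16) → (78.42,7.92) → (66.18,22.46), returning to the start.

Shape 4 is a open polyline drawn with `<path>`. Its stroke #0000ff means score at S424, F1946. After flipping Y the toolpath is (53.19,57.67) → (85.04,68.43) → (43.03,101.22) → (176.03,36.53).

Shape 5 is a regular polygon drawn with `<path>`. Its stroke #0000ff means score at S424, F1946. After flipping Y the toolpath is (76.37,83.12) → (71.82,82.73) → (68.33,85.68) → (67.94,90.23) → (70.89,93.72) → (75.44,94.11) → (78.93,91.16) → (79.32,86.61) → (76.37,83.12), returning to the start.

Shape 6 is a rectangle drawn with `<path>`. Its stroke #0000ff means score at S424, F1946. After flipping Y the toolpath is (99.77,107.95) → (144.49,107.95) → (144.49,48.27) → (99.77,48.27) → (99.77,107.95), returning to the start.

; LightBurn 1.6.03
; GRBL device profile, absolute coords
G21
G90
G00 X143.52 Y99.49
M4 S847
G01 X163.50 Y92.76 F939
G01 X183.82 Y91.13
G01 X204.47 Y94.61
M5
G00 X231.03 Y40.61
M4 S424
G01 X215.93 Y66.76 F1946
G01 X185.73 Y66.76
G01 X170.63 Y40.61
G01 X185.73 Y14.46
G01 X215.93 Y14.46
G01 X231.03 Y40.61
M5
G00 X66.18 Y22.46
M4 S847
G01 X80.72 Y34.70 F939
G01 X92.96 Y20.16
G01 X78.42 Y7.92
G01 X66.18 Y22.46
M5
G00 X53.19 Y57.67
M4 S424
G01 X85.04 Y68.43 F1946
G01 X43.03 Y101.22
G01 X176.03 Y36.53
M5
G00 X76.37 Y83.12
M4 S424
G01 X71.82 Y82.73 F1946
G01 X68.33 Y85.68
G01 X67.94 Y90.23
G01 X70.89 Y93.72
G01 X75.44 Y94.11
G01 X78.93 Y91.16
G01 X79.32 Y86.61
G01 X76.37 Y83.12
M5
G00 X99.77 Y107.95
M4 S424
G01 X144.49 Y107.95 F1946
G01 X144.49 Y48.27
G01 X99.77 Y48.27
G01 X99.77 Y107.95
M5
G00 X0.00 Y0.00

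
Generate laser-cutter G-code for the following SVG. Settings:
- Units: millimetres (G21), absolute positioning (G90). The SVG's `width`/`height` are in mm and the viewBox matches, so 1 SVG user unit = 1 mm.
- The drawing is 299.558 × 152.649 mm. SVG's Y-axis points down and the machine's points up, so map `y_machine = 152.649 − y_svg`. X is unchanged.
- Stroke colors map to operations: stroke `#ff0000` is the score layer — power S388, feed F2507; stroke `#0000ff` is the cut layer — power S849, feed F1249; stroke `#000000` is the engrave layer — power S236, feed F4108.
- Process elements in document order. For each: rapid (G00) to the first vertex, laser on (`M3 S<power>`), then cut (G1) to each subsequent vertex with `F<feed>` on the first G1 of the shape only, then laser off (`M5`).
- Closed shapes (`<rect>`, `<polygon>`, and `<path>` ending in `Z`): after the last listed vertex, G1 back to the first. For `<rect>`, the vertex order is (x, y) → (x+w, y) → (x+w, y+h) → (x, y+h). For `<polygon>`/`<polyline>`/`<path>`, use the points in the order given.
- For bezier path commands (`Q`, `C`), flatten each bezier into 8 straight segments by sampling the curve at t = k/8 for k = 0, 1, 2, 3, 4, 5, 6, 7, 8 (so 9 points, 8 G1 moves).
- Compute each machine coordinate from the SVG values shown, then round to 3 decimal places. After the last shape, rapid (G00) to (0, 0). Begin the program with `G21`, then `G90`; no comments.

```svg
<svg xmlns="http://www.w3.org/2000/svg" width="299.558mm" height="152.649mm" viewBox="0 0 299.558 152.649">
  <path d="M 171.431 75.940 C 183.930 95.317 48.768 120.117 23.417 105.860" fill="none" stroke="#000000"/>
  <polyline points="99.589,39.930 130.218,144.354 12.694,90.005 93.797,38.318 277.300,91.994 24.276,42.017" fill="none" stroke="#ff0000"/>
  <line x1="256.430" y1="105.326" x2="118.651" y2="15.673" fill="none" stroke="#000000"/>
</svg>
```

G21
G90
G00 X171.431 Y76.709
M3 S236
G1 X169.699 Y69.275 F4108
G1 X157.142 Y61.854
G1 X136.776 Y54.968
G1 X111.618 Y49.136
G1 X84.686 Y44.881
G1 X58.997 Y42.724
G1 X37.568 Y43.187
G1 X23.417 Y46.789
M5
G00 X99.589 Y112.719
M3 S388
G1 X130.218 Y8.295 F2507
G1 X12.694 Y62.644
G1 X93.797 Y114.331
G1 X277.300 Y60.655
G1 X24.276 Y110.632
M5
G00 X256.430 Y47.323
M3 S236
G1 X118.651 Y136.976 F4108
M5
G00 X0.000 Y0.000

Since the viewBox matches the mm dimensions, user units are millimetres directly. The only transform is the Y-flip y_m = 152.649 − y_svg.

Shape 1 is a cubic bezier drawn with `<path>`. Its stroke #000000 means engrave at S236, F4108. After flipping Y the toolpath is (171.431,76.709) → (169.699,69.275) → (157.142,61.854) → (136.776,54.968) → (111.618,49.136) → (84.686,44.881) → (58.997,42.724) → (37.568,43.187) → (23.417,46.789).

Shape 2 is a open polyline drawn with `<polyline>`. Its stroke #ff0000 means score at S388, F2507. After flipping Y the toolpath is (99.589,112.719) → (130.218,8.295) → (12.694,62.644) → (93.797,114.331) → (277.300,60.655) → (24.276,110.632).

Shape 3 is a line segment drawn with `<line>`. Its stroke #000000 means engrave at S236, F4108. After flipping Y the toolpath is (256.430,47.323) → (118.651,136.976).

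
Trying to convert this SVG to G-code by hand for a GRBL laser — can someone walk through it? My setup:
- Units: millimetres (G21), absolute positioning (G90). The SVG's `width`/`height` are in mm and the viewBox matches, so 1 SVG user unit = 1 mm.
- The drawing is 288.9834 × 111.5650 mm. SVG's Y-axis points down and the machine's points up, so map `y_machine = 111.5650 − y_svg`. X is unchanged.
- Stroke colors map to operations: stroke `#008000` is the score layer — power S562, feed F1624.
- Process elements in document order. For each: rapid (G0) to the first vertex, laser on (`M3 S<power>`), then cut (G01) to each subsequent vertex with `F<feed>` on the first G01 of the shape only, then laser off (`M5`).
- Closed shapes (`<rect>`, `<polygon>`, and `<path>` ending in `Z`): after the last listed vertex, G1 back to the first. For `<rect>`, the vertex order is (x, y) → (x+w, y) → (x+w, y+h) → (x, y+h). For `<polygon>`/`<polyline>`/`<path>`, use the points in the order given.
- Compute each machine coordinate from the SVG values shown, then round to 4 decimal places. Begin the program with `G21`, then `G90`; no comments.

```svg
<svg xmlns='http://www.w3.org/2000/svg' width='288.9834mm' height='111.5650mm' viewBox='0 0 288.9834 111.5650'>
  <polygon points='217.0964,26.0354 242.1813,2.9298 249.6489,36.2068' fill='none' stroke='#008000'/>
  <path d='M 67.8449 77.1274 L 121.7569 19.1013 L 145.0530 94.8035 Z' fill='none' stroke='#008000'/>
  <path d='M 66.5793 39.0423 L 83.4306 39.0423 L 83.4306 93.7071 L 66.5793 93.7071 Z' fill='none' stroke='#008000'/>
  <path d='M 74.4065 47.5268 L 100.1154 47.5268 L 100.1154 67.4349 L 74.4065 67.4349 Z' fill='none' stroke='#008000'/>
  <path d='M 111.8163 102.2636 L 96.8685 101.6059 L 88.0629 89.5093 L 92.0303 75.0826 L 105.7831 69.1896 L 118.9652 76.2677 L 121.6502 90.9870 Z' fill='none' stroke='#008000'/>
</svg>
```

Since the viewBox matches the mm dimensions, user units are millimetres directly. The only transform is the Y-flip y_m = 111.5650 − y_svg.

Shape 1 is a regular polygon drawn with `<polygon>`. Its stroke #008000 means score at S562, F1624. After flipping Y the toolpath is (217.0964,85.5296) → (242.1813,108.6352) → (249.6489,75.3582) → (217.0964,85.5296), returning to the start.

Shape 2 is a regular polygon drawn with `<path>`. Its stroke #008000 means score at S562, F1624. After flipping Y the toolpath is (67.8449,34.4376) → (121.7569,92.4637) → (145.0530,16.7615) → (67.8449,34.4376), returning to the start.

Shape 3 is a rectangle drawn with `<path>`. Its stroke #008000 means score at S562, F1624. After flipping Y the toolpath is (66.5793,72.5227) → (83.4306,72.5227) → (83.4306,17.8579) → (66.5793,17.8579) → (66.5793,72.5227), returning to the start.

Shape 4 is a rectangle drawn with `<path>`. Its stroke #008000 means score at S562, F1624. After flipping Y the toolpath is (74.4065,64.0382) → (100.1154,64.0382) → (100.1154,44.1301) → (74.4065,44.1301) → (74.4065,64.0382), returning to the start.

Shape 5 is a regular polygon drawn with `<path>`. Its stroke #008000 means score at S562, F1624. After flipping Y the toolpath is (111.8163,9.3014) → (96.8685,9.9591) → (88.0629,22.0557) → (92.0303,36.4824) → (105.7831,42.3754) → (118.9652,35.2973) → (121.6502,20.5780) → (111.8163,9.3014), returning to the start.

G21
G90
G0 X217.0964 Y85.5296
M3 S562
G01 X242.1813 Y108.6352 F1624
G01 X249.6489 Y75.3582
G01 X217.0964 Y85.5296
M5
G0 X67.8449 Y34.4376
M3 S562
G01 X121.7569 Y92.4637 F1624
G01 X145.0530 Y16.7615
G01 X67.8449 Y34.4376
M5
G0 X66.5793 Y72.5227
M3 S562
G01 X83.4306 Y72.5227 F1624
G01 X83.4306 Y17.8579
G01 X66.5793 Y17.8579
G01 X66.5793 Y72.5227
M5
G0 X74.4065 Y64.0382
M3 S562
G01 X100.1154 Y64.0382 F1624
G01 X100.1154 Y44.1301
G01 X74.4065 Y44.1301
G01 X74.4065 Y64.0382
M5
G0 X111.8163 Y9.3014
M3 S562
G01 X96.8685 Y9.9591 F1624
G01 X88.0629 Y22.0557
G01 X92.0303 Y36.4824
G01 X105.7831 Y42.3754
G01 X118.9652 Y35.2973
G01 X121.6502 Y20.5780
G01 X111.8163 Y9.3014
M5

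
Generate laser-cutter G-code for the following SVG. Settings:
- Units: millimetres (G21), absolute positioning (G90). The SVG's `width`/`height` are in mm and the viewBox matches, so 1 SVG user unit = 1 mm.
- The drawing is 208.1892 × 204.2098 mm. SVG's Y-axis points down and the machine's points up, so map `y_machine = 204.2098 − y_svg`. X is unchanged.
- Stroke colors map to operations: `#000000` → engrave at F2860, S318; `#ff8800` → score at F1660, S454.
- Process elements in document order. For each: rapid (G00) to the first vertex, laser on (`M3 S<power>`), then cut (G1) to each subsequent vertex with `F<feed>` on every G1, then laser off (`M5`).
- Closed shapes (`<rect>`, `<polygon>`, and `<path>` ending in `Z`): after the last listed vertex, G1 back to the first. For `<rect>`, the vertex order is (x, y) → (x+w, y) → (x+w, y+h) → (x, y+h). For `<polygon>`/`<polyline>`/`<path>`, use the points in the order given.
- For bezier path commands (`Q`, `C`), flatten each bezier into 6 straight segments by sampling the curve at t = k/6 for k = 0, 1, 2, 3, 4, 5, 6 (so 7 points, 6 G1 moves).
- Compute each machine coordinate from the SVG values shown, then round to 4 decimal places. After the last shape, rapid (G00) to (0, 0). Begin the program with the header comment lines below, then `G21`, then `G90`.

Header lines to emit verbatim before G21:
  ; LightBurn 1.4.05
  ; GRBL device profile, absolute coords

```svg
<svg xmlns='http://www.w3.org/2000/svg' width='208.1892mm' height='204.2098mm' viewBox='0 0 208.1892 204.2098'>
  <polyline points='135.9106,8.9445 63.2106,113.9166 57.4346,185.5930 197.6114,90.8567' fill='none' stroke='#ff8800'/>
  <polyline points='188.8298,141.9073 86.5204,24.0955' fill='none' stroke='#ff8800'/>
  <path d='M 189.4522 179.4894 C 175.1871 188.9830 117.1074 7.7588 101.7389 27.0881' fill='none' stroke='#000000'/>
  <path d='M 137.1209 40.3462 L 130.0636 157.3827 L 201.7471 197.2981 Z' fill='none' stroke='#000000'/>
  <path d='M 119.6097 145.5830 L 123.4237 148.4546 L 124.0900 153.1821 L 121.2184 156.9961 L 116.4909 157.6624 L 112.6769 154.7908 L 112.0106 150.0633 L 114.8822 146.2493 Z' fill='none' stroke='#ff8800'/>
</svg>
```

1 u = 1 mm; y_m = 204.2098 − y.

[1] `<polyline>` open polyline, #ff8800→score S454 F1660: (135.9106,195.2653) → (63.2106,90.2932) → (57.4346,18.6168) → (197.6114,113.3531)

[2] `<polyline>` line segment, #ff8800→score S454 F1660: (188.8298,62.3025) → (86.5204,180.1143)

[3] `<path>` cubic bezier, #000000→engrave S318 F2860: (189.4522,24.7204) → (179.0690,34.0553) → (163.7869,64.3079) → (146.0093,104.6094) → (128.1398,144.0914) → (112.5818,171.8850) → (101.7389,177.1217)

[4] `<path>` closed polygon, #000000→engrave S318 F2860: (137.1209,163.8636) → (130.0636,46.8271) → (201.7471,6.9117) → (137.1209,163.8636) (closed)

[5] `<path>` regular polygon, #ff8800→score S454 F1660: (119.6097,58.6268) → (123.4237,55.7552) → (124.0900,51.0277) → (121.2184,47.2137) → (116.4909,46.5474) → (112.6769,49.4190) → (112.0106,54.1465) → (114.8822,57.9605) → (119.6097,58.6268) (closed)

; LightBurn 1.4.05
; GRBL device profile, absolute coords
G21
G90
G00 X135.9106 Y195.2653
M3 S454
G1 X63.2106 Y90.2932 F1660
G1 X57.4346 Y18.6168 F1660
G1 X197.6114 Y113.3531 F1660
M5
G00 X188.8298 Y62.3025
M3 S454
G1 X86.5204 Y180.1143 F1660
M5
G00 X189.4522 Y24.7204
M3 S318
G1 X179.0690 Y34.0553 F2860
G1 X163.7869 Y64.3079 F2860
G1 X146.0093 Y104.6094 F2860
G1 X128.1398 Y144.0914 F2860
G1 X112.5818 Y171.8850 F2860
G1 X101.7389 Y177.1217 F2860
M5
G00 X137.1209 Y163.8636
M3 S318
G1 X130.0636 Y46.8271 F2860
G1 X201.7471 Y6.9117 F2860
G1 X137.1209 Y163.8636 F2860
M5
G00 X119.6097 Y58.6268
M3 S454
G1 X123.4237 Y55.7552 F1660
G1 X124.0900 Y51.0277 F1660
G1 X121.2184 Y47.2137 F1660
G1 X116.4909 Y46.5474 F1660
G1 X112.6769 Y49.4190 F1660
G1 X112.0106 Y54.1465 F1660
G1 X114.8822 Y57.9605 F1660
G1 X119.6097 Y58.6268 F1660
M5
G00 X0.0000 Y0.0000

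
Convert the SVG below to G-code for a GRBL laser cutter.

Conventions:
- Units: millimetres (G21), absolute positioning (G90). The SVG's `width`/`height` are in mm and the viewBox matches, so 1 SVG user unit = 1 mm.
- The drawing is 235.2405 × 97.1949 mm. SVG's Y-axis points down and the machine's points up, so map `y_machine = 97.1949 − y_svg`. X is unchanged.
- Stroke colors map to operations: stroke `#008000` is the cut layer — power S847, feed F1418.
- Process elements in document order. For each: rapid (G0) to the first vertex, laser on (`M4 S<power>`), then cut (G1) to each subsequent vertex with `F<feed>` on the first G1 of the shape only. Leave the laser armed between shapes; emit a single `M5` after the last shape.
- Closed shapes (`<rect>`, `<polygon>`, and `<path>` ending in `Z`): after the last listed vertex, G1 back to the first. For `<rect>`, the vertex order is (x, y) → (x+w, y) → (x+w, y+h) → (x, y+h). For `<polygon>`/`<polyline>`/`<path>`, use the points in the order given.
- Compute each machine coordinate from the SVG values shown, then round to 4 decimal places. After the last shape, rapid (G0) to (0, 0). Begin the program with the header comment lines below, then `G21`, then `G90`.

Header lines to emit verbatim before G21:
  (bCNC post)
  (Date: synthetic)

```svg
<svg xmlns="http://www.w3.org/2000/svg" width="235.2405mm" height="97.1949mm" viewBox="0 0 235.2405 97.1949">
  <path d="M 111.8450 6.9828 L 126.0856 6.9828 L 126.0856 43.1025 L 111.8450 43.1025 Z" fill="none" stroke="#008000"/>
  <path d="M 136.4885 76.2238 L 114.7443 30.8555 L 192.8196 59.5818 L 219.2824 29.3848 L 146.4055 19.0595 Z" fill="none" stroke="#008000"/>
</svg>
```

viewBox `0 0 235.2405 97.1949` with mm width/height → 1 unit = 1 mm. Flip: y_m = 97.1949 − y_svg.

**Shape 1** — `<path>` rectangle, stroke `#008000` → cut (S847, F1418). Machine vertices: (111.8450,90.2121) → (126.0856,90.2121) → (126.0856,54.0924) → (111.8450,54.0924) → (111.8450,90.2121). Closed: final G1 returns to the first vertex.

**Shape 2** — `<path>` closed polygon, stroke `#008000` → cut (S847, F1418). Machine vertices: (136.4885,20.9711) → (114.7443,66.3394) → (192.8196,37.6131) → (219.2824,67.8101) → (146.4055,78.1354) → (136.4885,20.9711). Closed: final G1 returns to the first vertex.

(bCNC post)
(Date: synthetic)
G21
G90
G0 X111.8450 Y90.2121
M4 S847
G1 X126.0856 Y90.2121 F1418
G1 X126.0856 Y54.0924
G1 X111.8450 Y54.0924
G1 X111.8450 Y90.2121
G0 X136.4885 Y20.9711
M4 S847
G1 X114.7443 Y66.3394 F1418
G1 X192.8196 Y37.6131
G1 X219.2824 Y67.8101
G1 X146.4055 Y78.1354
G1 X136.4885 Y20.9711
M5
G0 X0.0000 Y0.0000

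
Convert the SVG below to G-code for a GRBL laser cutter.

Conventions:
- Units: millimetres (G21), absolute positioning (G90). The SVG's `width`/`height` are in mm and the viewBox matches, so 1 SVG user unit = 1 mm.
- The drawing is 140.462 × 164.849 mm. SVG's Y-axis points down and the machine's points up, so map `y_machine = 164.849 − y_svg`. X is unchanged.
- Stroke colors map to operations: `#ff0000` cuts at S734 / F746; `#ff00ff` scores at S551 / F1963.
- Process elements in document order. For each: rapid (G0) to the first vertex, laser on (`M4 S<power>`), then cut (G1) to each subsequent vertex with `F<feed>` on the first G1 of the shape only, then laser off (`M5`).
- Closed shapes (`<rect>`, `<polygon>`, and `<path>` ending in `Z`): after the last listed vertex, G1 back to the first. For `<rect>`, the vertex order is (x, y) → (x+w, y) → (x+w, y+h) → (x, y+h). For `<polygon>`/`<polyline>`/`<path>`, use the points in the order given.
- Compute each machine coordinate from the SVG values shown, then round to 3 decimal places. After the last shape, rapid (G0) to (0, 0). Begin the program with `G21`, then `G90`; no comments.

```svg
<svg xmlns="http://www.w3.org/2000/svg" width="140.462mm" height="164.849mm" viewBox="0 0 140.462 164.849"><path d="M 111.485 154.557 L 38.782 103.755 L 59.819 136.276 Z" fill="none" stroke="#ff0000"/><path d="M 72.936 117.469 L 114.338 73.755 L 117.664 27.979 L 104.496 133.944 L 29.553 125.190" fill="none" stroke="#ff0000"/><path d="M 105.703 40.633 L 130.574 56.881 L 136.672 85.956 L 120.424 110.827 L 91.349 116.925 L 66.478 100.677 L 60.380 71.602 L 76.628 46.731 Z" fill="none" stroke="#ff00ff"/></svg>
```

Since the viewBox matches the mm dimensions, user units are millimetres directly. The only transform is the Y-flip y_m = 164.849 − y_svg.

Shape 1 is a closed polygon drawn with `<path>`. Its stroke #ff0000 means cut at S734, F746. After flipping Y the toolpath is (111.485,10.292) → (38.782,61.094) → (59.819,28.573) → (111.485,10.292), returning to the start.

Shape 2 is a open polyline drawn with `<path>`. Its stroke #ff0000 means cut at S734, F746. After flipping Y the toolpath is (72.936,47.380) → (114.338,91.094) → (117.664,136.870) → (104.496,30.905) → (29.553,39.659).

Shape 3 is a regular polygon drawn with `<path>`. Its stroke #ff00ff means score at S551, F1963. After flipping Y the toolpath is (105.703,124.216) → (130.574,107.968) → (136.672,78.893) → (120.424,54.022) → (91.349,47.924) → (66.478,64.172) → (60.380,93.247) → (76.628,118.118) → (105.703,124.216), returning to the start.

G21
G90
G0 X111.485 Y10.292
M4 S734
G1 X38.782 Y61.094 F746
G1 X59.819 Y28.573
G1 X111.485 Y10.292
M5
G0 X72.936 Y47.380
M4 S734
G1 X114.338 Y91.094 F746
G1 X117.664 Y136.870
G1 X104.496 Y30.905
G1 X29.553 Y39.659
M5
G0 X105.703 Y124.216
M4 S551
G1 X130.574 Y107.968 F1963
G1 X136.672 Y78.893
G1 X120.424 Y54.022
G1 X91.349 Y47.924
G1 X66.478 Y64.172
G1 X60.380 Y93.247
G1 X76.628 Y118.118
G1 X105.703 Y124.216
M5
G0 X0.000 Y0.000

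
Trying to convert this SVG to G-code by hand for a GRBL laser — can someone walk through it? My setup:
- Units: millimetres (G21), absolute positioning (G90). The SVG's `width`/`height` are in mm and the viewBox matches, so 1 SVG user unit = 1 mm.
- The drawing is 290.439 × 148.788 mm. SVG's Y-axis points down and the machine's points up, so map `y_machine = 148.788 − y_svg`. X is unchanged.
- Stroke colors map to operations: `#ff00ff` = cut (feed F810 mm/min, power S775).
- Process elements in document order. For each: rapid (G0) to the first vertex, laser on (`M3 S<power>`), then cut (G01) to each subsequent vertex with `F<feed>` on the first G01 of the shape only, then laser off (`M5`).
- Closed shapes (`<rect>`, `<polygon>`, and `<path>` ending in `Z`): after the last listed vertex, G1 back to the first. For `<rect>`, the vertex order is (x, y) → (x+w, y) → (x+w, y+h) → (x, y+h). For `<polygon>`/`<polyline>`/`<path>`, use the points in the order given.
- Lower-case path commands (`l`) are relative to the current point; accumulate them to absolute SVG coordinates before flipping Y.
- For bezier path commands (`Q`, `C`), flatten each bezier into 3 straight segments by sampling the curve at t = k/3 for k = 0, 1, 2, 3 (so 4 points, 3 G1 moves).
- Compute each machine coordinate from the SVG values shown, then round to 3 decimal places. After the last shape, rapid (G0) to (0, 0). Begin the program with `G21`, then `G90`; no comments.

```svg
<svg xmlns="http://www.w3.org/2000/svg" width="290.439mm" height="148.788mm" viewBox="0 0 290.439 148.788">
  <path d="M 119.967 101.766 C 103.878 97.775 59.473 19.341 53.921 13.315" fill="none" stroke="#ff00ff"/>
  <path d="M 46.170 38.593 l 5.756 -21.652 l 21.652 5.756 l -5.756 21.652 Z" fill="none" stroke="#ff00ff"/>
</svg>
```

Since the viewBox matches the mm dimensions, user units are millimetres directly. The only transform is the Y-flip y_m = 148.788 − y_svg.

Shape 1 is a cubic bezier drawn with `<path>`. Its stroke #ff00ff means cut at S775, F810. After flipping Y the toolpath is (119.967,47.022) → (96.927,70.388) → (69.936,110.750) → (53.921,135.473).

Shape 2 is a regular polygon drawn with `<path>`. Its stroke #ff00ff means cut at S775, F810. After flipping Y the toolpath is (46.170,110.195) → (51.926,131.847) → (73.578,126.091) → (67.822,104.439) → (46.170,110.195), returning to the start.

G21
G90
G0 X119.967 Y47.022
M3 S775
G01 X96.927 Y70.388 F810
G01 X69.936 Y110.750
G01 X53.921 Y135.473
M5
G0 X46.170 Y110.195
M3 S775
G01 X51.926 Y131.847 F810
G01 X73.578 Y126.091
G01 X67.822 Y104.439
G01 X46.170 Y110.195
M5
G0 X0.000 Y0.000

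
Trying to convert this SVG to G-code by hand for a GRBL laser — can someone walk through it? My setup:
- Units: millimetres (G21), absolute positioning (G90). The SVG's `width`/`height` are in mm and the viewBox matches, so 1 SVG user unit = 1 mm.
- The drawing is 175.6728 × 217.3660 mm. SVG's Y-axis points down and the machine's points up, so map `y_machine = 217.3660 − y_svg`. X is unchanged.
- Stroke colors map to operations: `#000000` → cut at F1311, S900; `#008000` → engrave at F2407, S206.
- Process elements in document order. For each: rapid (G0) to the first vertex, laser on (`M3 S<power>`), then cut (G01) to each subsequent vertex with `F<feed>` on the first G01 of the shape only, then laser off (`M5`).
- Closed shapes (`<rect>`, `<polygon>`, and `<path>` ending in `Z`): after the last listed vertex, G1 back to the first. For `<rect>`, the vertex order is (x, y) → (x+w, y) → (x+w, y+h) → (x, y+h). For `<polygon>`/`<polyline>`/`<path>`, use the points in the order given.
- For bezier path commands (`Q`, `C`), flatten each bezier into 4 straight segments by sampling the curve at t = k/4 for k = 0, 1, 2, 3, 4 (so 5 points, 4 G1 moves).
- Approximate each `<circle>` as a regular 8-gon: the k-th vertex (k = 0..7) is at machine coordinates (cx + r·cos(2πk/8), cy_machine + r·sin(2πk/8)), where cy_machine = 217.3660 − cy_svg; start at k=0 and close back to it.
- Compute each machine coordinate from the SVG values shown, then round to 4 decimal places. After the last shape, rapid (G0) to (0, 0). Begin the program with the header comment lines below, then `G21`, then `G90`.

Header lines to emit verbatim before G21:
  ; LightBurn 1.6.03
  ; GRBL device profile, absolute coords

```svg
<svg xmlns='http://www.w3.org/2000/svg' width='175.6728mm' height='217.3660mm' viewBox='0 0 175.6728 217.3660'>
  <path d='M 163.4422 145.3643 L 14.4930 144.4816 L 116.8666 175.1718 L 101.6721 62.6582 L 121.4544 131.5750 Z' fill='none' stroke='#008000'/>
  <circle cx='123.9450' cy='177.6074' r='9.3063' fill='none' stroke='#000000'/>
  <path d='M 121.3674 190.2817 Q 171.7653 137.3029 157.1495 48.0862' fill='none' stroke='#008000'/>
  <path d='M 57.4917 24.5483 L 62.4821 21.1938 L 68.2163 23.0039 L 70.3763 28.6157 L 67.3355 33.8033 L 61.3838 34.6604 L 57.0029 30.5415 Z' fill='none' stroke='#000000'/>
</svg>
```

viewBox `0 0 175.6728 217.3660` with mm width/height → 1 unit = 1 mm. Flip: y_m = 217.3660 − y_svg.

**Shape 1** — `<path>` closed polygon, stroke `#008000` → engrave (S206, F2407). Machine vertices: (163.4422,72.0017) → (14.4930,72.8844) → (116.8666,42.1942) → (101.6721,154.7078) → (121.4544,85.7910) → (163.4422,72.0017). Closed: final G1 returns to the first vertex.

**Shape 2** — `<circle>` circle, stroke `#000000` → cut (S900, F1311). Machine vertices: (133.2513,39.7586) → (130.5255,46.3391) → (123.9450,49.0649) → (117.3645,46.3391) → (114.6387,39.7586) → (117.3645,33.1781) → (123.9450,30.4523) → (130.5255,33.1781) → (133.2513,39.7586). Closed: final G1 returns to the first vertex.

**Shape 3** — `<path>` quadratic bezier, stroke `#008000` → engrave (S206, F2407). Control points (SVG): P0=(121.3674,190.2817), P1=(171.7653,137.3029), P2=(157.1495,48.0862); sampled at t=k/4. Machine vertices: (121.3674,27.0843) → (142.5030,55.8386) → (155.5119,89.1226) → (160.3940,126.9363) → (157.1495,169.2798). Open path.

**Shape 4** — `<path>` regular polygon, stroke `#000000` → cut (S900, F1311). Machine vertices: (57.4917,192.8177) → (62.4821,196.1722) → (68.2163,194.3621) → (70.3763,188.7503) → (67.3355,183.5627) → (61.3838,182.7056) → (57.0029,186.8245) → (57.4917,192.8177). Closed: final G1 returns to the first vertex.

; LightBurn 1.6.03
; GRBL device profile, absolute coords
G21
G90
G0 X163.4422 Y72.0017
M3 S206
G01 X14.4930 Y72.8844 F2407
G01 X116.8666 Y42.1942
G01 X101.6721 Y154.7078
G01 X121.4544 Y85.7910
G01 X163.4422 Y72.0017
M5
G0 X133.2513 Y39.7586
M3 S900
G01 X130.5255 Y46.3391 F1311
G01 X123.9450 Y49.0649
G01 X117.3645 Y46.3391
G01 X114.6387 Y39.7586
G01 X117.3645 Y33.1781
G01 X123.9450 Y30.4523
G01 X130.5255 Y33.1781
G01 X133.2513 Y39.7586
M5
G0 X121.3674 Y27.0843
M3 S206
G01 X142.5030 Y55.8386 F2407
G01 X155.5119 Y89.1226
G01 X160.3940 Y126.9363
G01 X157.1495 Y169.2798
M5
G0 X57.4917 Y192.8177
M3 S900
G01 X62.4821 Y196.1722 F1311
G01 X68.2163 Y194.3621
G01 X70.3763 Y188.7503
G01 X67.3355 Y183.5627
G01 X61.3838 Y182.7056
G01 X57.0029 Y186.8245
G01 X57.4917 Y192.8177
M5
G0 X0.0000 Y0.0000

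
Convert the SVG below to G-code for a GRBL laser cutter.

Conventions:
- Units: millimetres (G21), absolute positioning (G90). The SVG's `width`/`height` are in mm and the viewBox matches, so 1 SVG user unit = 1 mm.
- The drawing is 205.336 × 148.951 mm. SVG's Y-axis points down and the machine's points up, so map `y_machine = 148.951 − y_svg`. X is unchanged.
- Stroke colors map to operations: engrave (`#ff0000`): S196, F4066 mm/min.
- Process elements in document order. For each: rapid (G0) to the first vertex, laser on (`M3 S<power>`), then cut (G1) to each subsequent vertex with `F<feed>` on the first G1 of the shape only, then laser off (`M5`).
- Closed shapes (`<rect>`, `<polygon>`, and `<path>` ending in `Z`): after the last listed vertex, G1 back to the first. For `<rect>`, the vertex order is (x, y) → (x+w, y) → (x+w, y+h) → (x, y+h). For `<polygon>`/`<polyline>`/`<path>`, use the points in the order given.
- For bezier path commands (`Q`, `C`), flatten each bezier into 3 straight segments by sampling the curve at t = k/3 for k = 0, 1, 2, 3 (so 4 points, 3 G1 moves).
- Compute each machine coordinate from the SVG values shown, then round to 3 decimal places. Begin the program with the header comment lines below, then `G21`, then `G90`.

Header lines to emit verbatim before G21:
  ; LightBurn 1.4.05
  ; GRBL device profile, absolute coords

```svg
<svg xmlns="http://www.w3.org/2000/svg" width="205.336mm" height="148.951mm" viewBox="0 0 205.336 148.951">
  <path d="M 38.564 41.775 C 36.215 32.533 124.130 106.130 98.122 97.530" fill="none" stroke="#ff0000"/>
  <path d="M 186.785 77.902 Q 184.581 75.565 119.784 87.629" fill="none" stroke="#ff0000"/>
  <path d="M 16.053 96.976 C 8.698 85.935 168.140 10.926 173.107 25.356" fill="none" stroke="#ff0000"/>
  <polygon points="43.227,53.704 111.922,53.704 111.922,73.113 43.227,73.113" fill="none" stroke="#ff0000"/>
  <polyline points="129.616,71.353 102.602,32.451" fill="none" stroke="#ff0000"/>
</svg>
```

Since the viewBox matches the mm dimensions, user units are millimetres directly. The only transform is the Y-flip y_m = 148.951 − y_svg.

Shape 1 is a cubic bezier drawn with `<path>`. Its stroke #ff0000 means engrave at S196, F4066. After flipping Y the toolpath is (38.564,107.176) → (58.741,94.917) → (93.718,64.108) → (98.122,51.421).

Shape 2 is a quadratic bezier drawn with `<path>`. Its stroke #ff0000 means engrave at S196, F4066. After flipping Y the toolpath is (186.785,71.049) → (178.361,71.007) → (156.027,67.765) → (119.784,61.322).

Shape 3 is a cubic bezier drawn with `<path>`. Its stroke #ff0000 means engrave at S196, F4066. After flipping Y the toolpath is (16.053,51.975) → (52.398,78.657) → (128.547,113.894) → (173.107,123.595).

Shape 4 is a rectangle drawn with `<polygon>`. Its stroke #ff0000 means engrave at S196, F4066. After flipping Y the toolpath is (43.227,95.247) → (111.922,95.247) → (111.922,75.838) → (43.227,75.838) → (43.227,95.247), returning to the start.

Shape 5 is a line segment drawn with `<polyline>`. Its stroke #ff0000 means engrave at S196, F4066. After flipping Y the toolpath is (129.616,77.598) → (102.602,116.500).

; LightBurn 1.4.05
; GRBL device profile, absolute coords
G21
G90
G0 X38.564 Y107.176
M3 S196
G1 X58.741 Y94.917 F4066
G1 X93.718 Y64.108
G1 X98.122 Y51.421
M5
G0 X186.785 Y71.049
M3 S196
G1 X178.361 Y71.007 F4066
G1 X156.027 Y67.765
G1 X119.784 Y61.322
M5
G0 X16.053 Y51.975
M3 S196
G1 X52.398 Y78.657 F4066
G1 X128.547 Y113.894
G1 X173.107 Y123.595
M5
G0 X43.227 Y95.247
M3 S196
G1 X111.922 Y95.247 F4066
G1 X111.922 Y75.838
G1 X43.227 Y75.838
G1 X43.227 Y95.247
M5
G0 X129.616 Y77.598
M3 S196
G1 X102.602 Y116.500 F4066
M5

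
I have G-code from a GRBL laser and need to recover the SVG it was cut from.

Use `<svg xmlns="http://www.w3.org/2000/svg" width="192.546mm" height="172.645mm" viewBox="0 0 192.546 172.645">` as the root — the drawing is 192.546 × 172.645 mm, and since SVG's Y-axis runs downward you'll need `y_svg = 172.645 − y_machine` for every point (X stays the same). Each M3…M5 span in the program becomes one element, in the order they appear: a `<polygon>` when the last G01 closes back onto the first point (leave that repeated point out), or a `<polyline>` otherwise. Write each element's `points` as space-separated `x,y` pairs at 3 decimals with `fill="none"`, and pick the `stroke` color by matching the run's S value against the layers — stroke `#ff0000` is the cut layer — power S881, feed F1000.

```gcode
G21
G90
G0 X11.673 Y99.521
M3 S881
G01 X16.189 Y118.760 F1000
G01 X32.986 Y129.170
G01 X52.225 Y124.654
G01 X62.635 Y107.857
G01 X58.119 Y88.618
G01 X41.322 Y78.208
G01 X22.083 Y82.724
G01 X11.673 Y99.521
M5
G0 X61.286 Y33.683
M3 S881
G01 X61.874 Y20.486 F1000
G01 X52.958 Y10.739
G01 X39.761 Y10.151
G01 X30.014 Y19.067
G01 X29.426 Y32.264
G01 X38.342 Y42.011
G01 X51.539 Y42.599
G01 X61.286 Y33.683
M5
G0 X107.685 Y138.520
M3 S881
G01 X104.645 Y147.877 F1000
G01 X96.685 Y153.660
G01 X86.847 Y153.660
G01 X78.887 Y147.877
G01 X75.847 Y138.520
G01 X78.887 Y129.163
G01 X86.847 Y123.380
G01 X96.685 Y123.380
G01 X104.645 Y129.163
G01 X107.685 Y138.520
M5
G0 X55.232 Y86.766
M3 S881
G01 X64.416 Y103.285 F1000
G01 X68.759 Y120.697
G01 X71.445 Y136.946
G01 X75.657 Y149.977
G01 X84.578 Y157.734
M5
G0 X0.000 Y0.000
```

y_svg = 172.645 − y_m. Every run uses S881, so all elements get stroke `#ff0000` (cut).

[1] closed run; points: 11.673,73.124 16.189,53.885 32.986,43.475 52.225,47.991 62.635,64.788 58.119,84.027 41.322,94.437 22.083,89.921

[2] closed run; points: 61.286,138.962 61.874,152.159 52.958,161.906 39.761,162.494 30.014,153.578 29.426,140.381 38.342,130.634 51.539,130.046

[3] closed run; points: 107.685,34.125 104.645,24.768 96.685,18.985 86.847,18.985 78.887,24.768 75.847,34.125 78.887,43.482 86.847,49.265 96.685,49.265 104.645,43.482

[4] open run; points: 55.232,85.879 64.416,69.360 68.759,51.948 71.445,35.699 75.657,22.668 84.578,14.911

<svg xmlns="http://www.w3.org/2000/svg" width="192.546mm" height="172.645mm" viewBox="0 0 192.546 172.645">
  <polygon points="11.673,73.124 16.189,53.885 32.986,43.475 52.225,47.991 62.635,64.788 58.119,84.027 41.322,94.437 22.083,89.921" fill="none" stroke="#ff0000"/>
  <polygon points="61.286,138.962 61.874,152.159 52.958,161.906 39.761,162.494 30.014,153.578 29.426,140.381 38.342,130.634 51.539,130.046" fill="none" stroke="#ff0000"/>
  <polygon points="107.685,34.125 104.645,24.768 96.685,18.985 86.847,18.985 78.887,24.768 75.847,34.125 78.887,43.482 86.847,49.265 96.685,49.265 104.645,43.482" fill="none" stroke="#ff0000"/>
  <polyline points="55.232,85.879 64.416,69.360 68.759,51.948 71.445,35.699 75.657,22.668 84.578,14.911" fill="none" stroke="#ff0000"/>
</svg>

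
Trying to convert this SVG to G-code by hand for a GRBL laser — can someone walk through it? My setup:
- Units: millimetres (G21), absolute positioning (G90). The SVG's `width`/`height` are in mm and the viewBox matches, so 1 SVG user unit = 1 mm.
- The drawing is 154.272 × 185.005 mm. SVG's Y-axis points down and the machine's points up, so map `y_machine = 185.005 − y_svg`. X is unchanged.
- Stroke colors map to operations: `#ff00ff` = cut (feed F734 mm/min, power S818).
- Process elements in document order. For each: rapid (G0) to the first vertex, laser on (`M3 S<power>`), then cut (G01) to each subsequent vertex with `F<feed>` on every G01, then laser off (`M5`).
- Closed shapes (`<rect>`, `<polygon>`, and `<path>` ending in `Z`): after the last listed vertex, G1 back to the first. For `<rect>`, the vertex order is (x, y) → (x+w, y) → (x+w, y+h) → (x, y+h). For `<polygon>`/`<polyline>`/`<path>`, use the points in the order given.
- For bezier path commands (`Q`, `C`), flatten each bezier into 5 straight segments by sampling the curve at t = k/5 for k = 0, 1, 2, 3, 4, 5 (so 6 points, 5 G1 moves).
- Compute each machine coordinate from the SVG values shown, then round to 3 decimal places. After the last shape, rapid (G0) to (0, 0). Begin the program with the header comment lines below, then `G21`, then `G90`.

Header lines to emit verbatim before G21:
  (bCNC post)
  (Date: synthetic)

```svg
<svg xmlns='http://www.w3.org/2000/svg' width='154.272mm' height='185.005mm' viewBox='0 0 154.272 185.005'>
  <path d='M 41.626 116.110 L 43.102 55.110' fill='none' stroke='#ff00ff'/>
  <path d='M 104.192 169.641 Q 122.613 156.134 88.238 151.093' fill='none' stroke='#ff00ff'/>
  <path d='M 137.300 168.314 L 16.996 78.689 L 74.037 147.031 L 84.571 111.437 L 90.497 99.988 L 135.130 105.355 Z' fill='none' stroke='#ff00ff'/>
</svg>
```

(bCNC post)
(Date: synthetic)
G21
G90
G0 X41.626 Y68.895
M3 S818
G01 X43.102 Y129.895 F734
M5
G0 X104.192 Y15.364
M3 S818
G01 X109.449 Y20.428 F734
G01 X110.481 Y24.815 F734
G01 X107.291 Y28.525 F734
G01 X99.876 Y31.557 F734
G01 X88.238 Y33.912 F734
M5
G0 X137.300 Y16.691
M3 S818
G01 X16.996 Y106.316 F734
G01 X74.037 Y37.974 F734
G01 X84.571 Y73.568 F734
G01 X90.497 Y85.017 F734
G01 X135.130 Y79.650 F734
G01 X137.300 Y16.691 F734
M5
G0 X0.000 Y0.000

1 u = 1 mm; y_m = 185.005 − y.

[1] `<path>` line segment, #ff00ff→cut S818 F734: (41.626,68.895) → (43.102,129.895)

[2] `<path>` quadratic bezier, #ff00ff→cut S818 F734: (104.192,15.364) → (109.449,20.428) → (110.481,24.815) → (107.291,28.525) → (99.876,31.557) → (88.238,33.912)

[3] `<path>` closed polygon, #ff00ff→cut S818 F734: (137.300,16.691) → (16.996,106.316) → (74.037,37.974) → (84.571,73.568) → (90.497,85.017) → (135.130,79.650) → (137.300,16.691) (closed)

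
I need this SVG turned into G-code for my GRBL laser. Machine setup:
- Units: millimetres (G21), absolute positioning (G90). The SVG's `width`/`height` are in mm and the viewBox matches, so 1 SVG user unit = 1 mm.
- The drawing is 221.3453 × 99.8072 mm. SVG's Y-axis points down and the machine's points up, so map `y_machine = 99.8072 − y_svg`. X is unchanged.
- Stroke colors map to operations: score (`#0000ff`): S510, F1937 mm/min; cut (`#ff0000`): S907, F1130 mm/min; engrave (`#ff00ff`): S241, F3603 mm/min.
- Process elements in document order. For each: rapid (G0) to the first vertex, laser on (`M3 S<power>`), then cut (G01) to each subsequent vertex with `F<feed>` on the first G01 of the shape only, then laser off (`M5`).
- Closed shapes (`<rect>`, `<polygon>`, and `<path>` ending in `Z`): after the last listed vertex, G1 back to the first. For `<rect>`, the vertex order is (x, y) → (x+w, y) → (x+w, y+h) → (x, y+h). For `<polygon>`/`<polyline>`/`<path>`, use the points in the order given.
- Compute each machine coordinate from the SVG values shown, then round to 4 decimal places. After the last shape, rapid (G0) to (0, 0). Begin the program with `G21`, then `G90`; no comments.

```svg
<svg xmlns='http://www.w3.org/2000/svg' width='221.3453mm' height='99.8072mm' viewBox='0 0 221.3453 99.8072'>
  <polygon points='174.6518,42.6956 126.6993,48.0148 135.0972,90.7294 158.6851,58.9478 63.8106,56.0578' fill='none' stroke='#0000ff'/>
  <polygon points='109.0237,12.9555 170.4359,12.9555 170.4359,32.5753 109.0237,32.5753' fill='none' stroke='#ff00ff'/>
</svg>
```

viewBox `0 0 221.3453 99.8072` with mm width/height → 1 unit = 1 mm. Flip: y_m = 99.8072 − y_svg.

**Shape 1** — `<polygon>` closed polygon, stroke `#0000ff` → score (S510, F1937). Machine vertices: (174.6518,57.1116) → (126.6993,51.7924) → (135.0972,9.0778) → (158.6851,40.8594) → (63.8106,43.7494) → (174.6518,57.1116). Closed: final G1 returns to the first vertex.

**Shape 2** — `<polygon>` rectangle, stroke `#ff00ff` → engrave (S241, F3603). Machine vertices: (109.0237,86.8517) → (170.4359,86.8517) → (170.4359,67.2319) → (109.0237,67.2319) → (109.0237,86.8517). Closed: final G1 returns to the first vertex.

G21
G90
G0 X174.6518 Y57.1116
M3 S510
G01 X126.6993 Y51.7924 F1937
G01 X135.0972 Y9.0778
G01 X158.6851 Y40.8594
G01 X63.8106 Y43.7494
G01 X174.6518 Y57.1116
M5
G0 X109.0237 Y86.8517
M3 S241
G01 X170.4359 Y86.8517 F3603
G01 X170.4359 Y67.2319
G01 X109.0237 Y67.2319
G01 X109.0237 Y86.8517
M5
G0 X0.0000 Y0.0000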